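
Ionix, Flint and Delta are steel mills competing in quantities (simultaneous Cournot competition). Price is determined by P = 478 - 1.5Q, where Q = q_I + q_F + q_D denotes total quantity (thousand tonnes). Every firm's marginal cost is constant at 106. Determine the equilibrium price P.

Each firm earns π_i = (478 - 1.5Q)q_i - 106q_i.
Setting ∂π_i/∂q_i = 0 with rivals' quantities fixed: 372 - 3q_i - (3/2)·Σ_{j≠i} q_j = 0.
By symmetry each firm produces the same amount; substituting Σ_{j≠i} q_j = 2q_i yields q_i = 372/6 = 62.
Total output Q = 186, so price P = 478 - (3/2)·186 = 199.

199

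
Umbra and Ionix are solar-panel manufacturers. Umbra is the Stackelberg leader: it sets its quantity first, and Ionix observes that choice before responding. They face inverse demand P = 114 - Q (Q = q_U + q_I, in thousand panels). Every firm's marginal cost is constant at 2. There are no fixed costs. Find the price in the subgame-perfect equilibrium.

30

Solve by backward induction. Given q_U, the follower Ionix maximises π_I = (114 - q_U - q_I)q_I - 2q_I.
Setting the follower's marginal profit to zero, 112 - q_U - 2q_I = 0, i.e. q_I = (112 - q_U)/2.
The leader anticipates this reaction. Substituting into P = 114 - Q gives P = 58 - (1/2)q_U, so π_U = (58 - (1/2)q_U)q_U - 2q_U.
Leader FOC: 56 - q_U = 0, so q_U = 56.
Then q_I = (112 - 56)/2 = 28.
Total output Q = 84, so price P = 114 - 84 = 30.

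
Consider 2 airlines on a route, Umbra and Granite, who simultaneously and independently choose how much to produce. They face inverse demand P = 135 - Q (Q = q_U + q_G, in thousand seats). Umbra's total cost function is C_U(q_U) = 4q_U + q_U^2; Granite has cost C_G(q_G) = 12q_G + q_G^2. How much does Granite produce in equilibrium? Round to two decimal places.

Umbra's profit: π_U = (135 - Q)q_U - (4q_U + q_U²). Setting ∂π_U/∂q_U = 0: 131 - 4q_U - (q_G) = 0.
Granite's profit: π_G = (135 - Q)q_G - (12q_G + q_G²). Setting ∂π_G/∂q_G = 0: 123 - 4q_G - (q_U) = 0.
So q_U = (131 - q_G)/4 and q_G = (123 - q_U)/4.
Substituting one into the other gives q_U = 401/15 and q_G = 361/15.

24.07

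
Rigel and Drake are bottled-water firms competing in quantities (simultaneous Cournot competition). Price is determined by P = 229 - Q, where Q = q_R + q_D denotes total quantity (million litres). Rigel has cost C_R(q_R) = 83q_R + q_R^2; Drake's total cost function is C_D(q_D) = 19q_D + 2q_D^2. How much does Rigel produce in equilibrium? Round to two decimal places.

28.96

Rigel's profit: π_R = (229 - Q)q_R - (83q_R + q_R²). Setting ∂π_R/∂q_R = 0: 146 - 4q_R - (q_D) = 0.
Drake's first-order condition: 210 - 6q_D - (q_R) = 0.
So q_R = (146 - q_D)/4 and q_D = (210 - q_R)/6.
Substituting one into the other gives q_R = 666/23 and q_D = 694/23.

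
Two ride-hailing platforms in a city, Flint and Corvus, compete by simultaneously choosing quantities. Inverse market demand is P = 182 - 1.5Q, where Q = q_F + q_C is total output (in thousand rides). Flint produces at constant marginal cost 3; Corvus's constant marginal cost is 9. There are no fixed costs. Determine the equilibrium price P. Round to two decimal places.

64.67

Flint's profit: π_F = (182 - 1.5Q)q_F - (3q_F). Setting ∂π_F/∂q_F = 0: 179 - 3q_F - (3/2)(q_C) = 0.
Corvus's profit: π_C = (182 - 1.5Q)q_C - (9q_C). Setting ∂π_C/∂q_C = 0: 173 - 3q_C - (3/2)(q_F) = 0.
Rearranging gives the reaction functions q_F = (179 - (3/2)q_C)/3 and q_C = (173 - (3/2)q_F)/3.
Substituting one into the other gives q_F = 370/9 and q_C = 334/9.
Total output Q = 704/9, so price P = 182 - (3/2)·(704/9) = 194/3.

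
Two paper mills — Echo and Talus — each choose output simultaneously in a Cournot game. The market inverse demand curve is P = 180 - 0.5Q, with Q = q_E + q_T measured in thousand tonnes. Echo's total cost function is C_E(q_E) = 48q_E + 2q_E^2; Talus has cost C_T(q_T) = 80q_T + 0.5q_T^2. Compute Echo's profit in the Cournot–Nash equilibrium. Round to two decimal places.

1204.37

Echo's profit: π_E = (180 - 0.5Q)q_E - (48q_E + 2q_E²). Setting ∂π_E/∂q_E = 0: 132 - 5q_E - (1/2)(q_T) = 0.
Talus's first-order condition: 100 - 2q_T - (1/2)(q_E) = 0.
So q_E = (132 - (1/2)q_T)/5 and q_T = (100 - (1/2)q_E)/2.
Substituting one into the other gives q_E = 856/39 and q_T = 1736/39.
Price P = 180 - (1/2)·(864/13) = 1908/13.
Echo's profit: (1908/13)·(856/39) - 48·(856/39) - 2(856/39)² = 1204.3655.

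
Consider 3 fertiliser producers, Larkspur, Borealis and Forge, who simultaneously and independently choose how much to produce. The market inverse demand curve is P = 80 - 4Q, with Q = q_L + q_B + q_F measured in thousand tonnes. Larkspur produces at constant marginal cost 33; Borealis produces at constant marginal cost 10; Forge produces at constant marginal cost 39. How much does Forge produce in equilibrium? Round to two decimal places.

Larkspur's profit: π_L = (80 - 4Q)q_L - (33q_L). Setting ∂π_L/∂q_L = 0: 47 - 8q_L - 4(q_B + q_F) = 0.
Borealis's first-order condition: 70 - 8q_B - 4(q_L + q_F) = 0.
Forge's profit: π_F = (80 - 4Q)q_F - (39q_F). Setting ∂π_F/∂q_F = 0: 41 - 8q_F - 4(q_L + q_B) = 0.
Adding the 3 first-order conditions: 158 − 16Q = 0, so Q = 79/8.
Back-substituting: q_L = (47 − 79/2)/4 = 15/8, q_B = (70 − 79/2)/4 = 61/8, q_F = (41 − 79/2)/4 = 3/8.

0.38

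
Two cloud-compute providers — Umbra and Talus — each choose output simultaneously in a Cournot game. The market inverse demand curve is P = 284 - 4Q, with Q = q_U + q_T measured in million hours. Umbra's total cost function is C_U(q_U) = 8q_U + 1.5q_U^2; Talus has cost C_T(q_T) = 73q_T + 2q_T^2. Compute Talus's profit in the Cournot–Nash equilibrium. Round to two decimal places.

Umbra's profit: π_U = (284 - 4Q)q_U - (8q_U + (3/2)q_U²). Setting ∂π_U/∂q_U = 0: 276 - 11q_U - 4(q_T) = 0.
Talus's profit: π_T = (284 - 4Q)q_T - (73q_T + 2q_T²). Setting ∂π_T/∂q_T = 0: 211 - 12q_T - 4(q_U) = 0.
So q_U = (276 - 4q_T)/11 and q_T = (211 - 4q_U)/12.
Substituting one into the other gives q_U = 617/29 and q_T = 1217/116.
Price P = 284 - 4·31.7672 = 156.9310.
Talus's profit: 156.9310·(1217/116) - 73·(1217/116) - 2(1217/116)² = 660.4142.

660.41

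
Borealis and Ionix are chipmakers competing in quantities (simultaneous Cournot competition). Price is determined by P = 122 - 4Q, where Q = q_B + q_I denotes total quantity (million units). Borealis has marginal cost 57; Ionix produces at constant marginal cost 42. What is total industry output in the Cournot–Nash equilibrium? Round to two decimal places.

12.08

Borealis's profit: π_B = (122 - 4Q)q_B - (57q_B). Setting ∂π_B/∂q_B = 0: 65 - 8q_B - 4(q_I) = 0.
Ionix's first-order condition: 80 - 8q_I - 4(q_B) = 0.
So q_B = (65 - 4q_I)/8 and q_I = (80 - 4q_B)/8.
Solving the pair: q_B = 25/6, q_I = 95/12.
Total output Q = 25/6 + 95/12 = 145/12.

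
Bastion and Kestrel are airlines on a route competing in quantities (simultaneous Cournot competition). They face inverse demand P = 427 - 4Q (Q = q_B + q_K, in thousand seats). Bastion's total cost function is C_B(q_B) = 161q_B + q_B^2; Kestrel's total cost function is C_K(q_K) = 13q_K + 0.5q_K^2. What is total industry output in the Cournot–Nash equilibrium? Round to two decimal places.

Bastion's profit: π_B = (427 - 4Q)q_B - (161q_B + q_B²). Setting ∂π_B/∂q_B = 0: 266 - 10q_B - 4(q_K) = 0.
Kestrel's first-order condition: 414 - 9q_K - 4(q_B) = 0.
Best responses: q_B = (266 - 4q_K)/10, q_K = (414 - 4q_B)/9.
Solving the pair: q_B = 369/37, q_K = 1538/37.
Total output Q = 369/37 + 1538/37 = 1907/37.

51.54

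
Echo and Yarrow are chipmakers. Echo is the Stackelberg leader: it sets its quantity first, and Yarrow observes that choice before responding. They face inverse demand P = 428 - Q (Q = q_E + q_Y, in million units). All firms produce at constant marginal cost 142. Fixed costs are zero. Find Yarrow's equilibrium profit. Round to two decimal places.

5112.25

The follower Yarrow best-responds to any q_E: π_Y = (428 - Q)q_Y - 142q_Y.
∂π_Y/∂q_Y = 286 - q_E - 2q_Y = 0 gives the reaction function q_Y = (286 - q_E)/2.
Echo substitutes q_Y(q_E) into its own profit: π_E = q_E(428 - q_E - (286 - q_E)/2) - 142q_E = (285 - (1/2)q_E)q_E - 142q_E.
The leader's first-order condition 143 - q_E = 0 yields q_E = 143.
Then q_Y = (286 - 143)/2 = 143/2.
Price P = 428 - 429/2 = 427/2.
Yarrow's profit: (427/2 - 142)·(143/2) = 5112.2500.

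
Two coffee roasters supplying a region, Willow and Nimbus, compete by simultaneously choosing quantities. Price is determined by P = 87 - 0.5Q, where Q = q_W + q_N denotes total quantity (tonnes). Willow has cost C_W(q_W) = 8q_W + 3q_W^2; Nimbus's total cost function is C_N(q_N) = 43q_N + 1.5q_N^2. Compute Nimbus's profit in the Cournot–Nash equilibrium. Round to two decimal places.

Willow's profit: π_W = (87 - 0.5Q)q_W - (8q_W + 3q_W²). Setting ∂π_W/∂q_W = 0: 79 - 7q_W - (1/2)(q_N) = 0.
Nimbus's profit: π_N = (87 - 0.5Q)q_N - (43q_N + (3/2)q_N²). Setting ∂π_N/∂q_N = 0: 44 - 4q_N - (1/2)(q_W) = 0.
So q_W = (79 - (1/2)q_N)/7 and q_N = (44 - (1/2)q_W)/4.
Solving the pair: q_W = 392/37, q_N = 358/37.
Price P = 87 - (1/2)·(750/37) = 76.8649.
Nimbus's profit: 76.8649·(358/37) - 43·(358/37) - (3/2)(358/37)² = 187.2374.

187.24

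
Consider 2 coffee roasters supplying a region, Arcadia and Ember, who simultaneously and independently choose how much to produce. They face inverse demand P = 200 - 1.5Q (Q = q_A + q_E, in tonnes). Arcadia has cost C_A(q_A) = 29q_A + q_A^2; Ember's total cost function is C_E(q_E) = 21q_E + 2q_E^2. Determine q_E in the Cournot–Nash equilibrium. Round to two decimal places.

Arcadia's profit: π_A = (200 - 1.5Q)q_A - (29q_A + q_A²). Setting ∂π_A/∂q_A = 0: 171 - 5q_A - (3/2)(q_E) = 0.
Ember's first-order condition: 179 - 7q_E - (3/2)(q_A) = 0.
So q_A = (171 - (3/2)q_E)/5 and q_E = (179 - (3/2)q_A)/7.
Substituting one into the other gives q_A = 28.3511 and q_E = 19.4962.

19.50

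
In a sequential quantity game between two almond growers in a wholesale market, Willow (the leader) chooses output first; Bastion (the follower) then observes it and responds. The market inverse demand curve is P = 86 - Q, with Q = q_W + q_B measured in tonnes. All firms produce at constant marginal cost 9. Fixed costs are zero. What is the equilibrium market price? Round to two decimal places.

28.25

The follower Bastion best-responds to any q_W: π_B = (86 - Q)q_B - 9q_B.
Setting the follower's marginal profit to zero, 77 - q_W - 2q_B = 0, i.e. q_B = (77 - q_W)/2.
Willow substitutes q_B(q_W) into its own profit: π_W = q_W(86 - q_W - (77 - q_W)/2) - 9q_W = (95/2 - (1/2)q_W)q_W - 9q_W.
Leader FOC: 77/2 - q_W = 0, so q_W = 77/2.
Then q_B = (77 - 77/2)/2 = 77/4.
Total output Q = 231/4, so price P = 86 - 231/4 = 113/4.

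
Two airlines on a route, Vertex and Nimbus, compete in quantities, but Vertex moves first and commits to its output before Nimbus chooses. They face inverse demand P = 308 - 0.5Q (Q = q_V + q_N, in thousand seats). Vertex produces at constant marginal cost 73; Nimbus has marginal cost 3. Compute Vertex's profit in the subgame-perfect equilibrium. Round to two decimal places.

6806.25

Solve by backward induction. Given q_V, the follower Nimbus maximises π_N = (308 - (1/2)q_V - (1/2)q_N)q_N - 3q_N.
Setting the follower's marginal profit to zero, 305 - (1/2)q_V - q_N = 0, i.e. q_N = (305 - (1/2)q_V).
The leader anticipates this reaction. Substituting into P = 308 - 0.5Q gives P = 311/2 - (1/4)q_V, so π_V = (311/2 - (1/4)q_V)q_V - 73q_V.
The leader's first-order condition 165/2 - (1/2)q_V = 0 yields q_V = 165.
Then q_N = (305 - (1/2)·165) = 445/2.
Price P = 308 - (1/2)·(775/2) = 457/4.
Vertex's profit: (457/4 - 73)·165 = 6806.2500.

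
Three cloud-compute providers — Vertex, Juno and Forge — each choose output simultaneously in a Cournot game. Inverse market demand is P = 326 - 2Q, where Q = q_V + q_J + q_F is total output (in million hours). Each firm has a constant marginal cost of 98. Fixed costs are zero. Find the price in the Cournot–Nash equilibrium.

155

Each firm earns π_i = (326 - 2Q)q_i - 98q_i.
First-order condition (treating rivals' output as given): 228 - 4q_i - 2·Σ_{j≠i} q_j = 0.
By symmetry each firm produces the same amount; substituting Σ_{j≠i} q_j = 2q_i yields q_i = 228/8 = 57/2.
Total output Q = 171/2, so price P = 326 - 2·(171/2) = 155.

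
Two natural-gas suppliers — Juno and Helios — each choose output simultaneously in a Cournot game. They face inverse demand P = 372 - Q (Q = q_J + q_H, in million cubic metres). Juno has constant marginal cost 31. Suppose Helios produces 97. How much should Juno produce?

With the rival's output fixed at 97, Juno's profit is π_J = (372 - 97 - q_J)q_J - (31q_J) = (275 - q_J)q_J - (31q_J).
∂π_J/∂q_J = 244 - 2q_J = 0, so q_J = 122.

122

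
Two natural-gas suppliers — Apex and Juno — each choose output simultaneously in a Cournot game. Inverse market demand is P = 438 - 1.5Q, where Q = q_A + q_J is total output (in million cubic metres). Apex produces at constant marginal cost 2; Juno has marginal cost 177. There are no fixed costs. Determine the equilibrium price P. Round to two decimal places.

Apex's profit: π_A = (438 - 1.5Q)q_A - (2q_A). Setting ∂π_A/∂q_A = 0: 436 - 3q_A - (3/2)(q_J) = 0.
Juno's profit: π_J = (438 - 1.5Q)q_J - (177q_J). Setting ∂π_J/∂q_J = 0: 261 - 3q_J - (3/2)(q_A) = 0.
So q_A = (436 - (3/2)q_J)/3 and q_J = (261 - (3/2)q_A)/3.
Solving the pair: q_A = 1222/9, q_J = 172/9.
Total output Q = 1394/9, so price P = 438 - (3/2)·(1394/9) = 617/3.

205.67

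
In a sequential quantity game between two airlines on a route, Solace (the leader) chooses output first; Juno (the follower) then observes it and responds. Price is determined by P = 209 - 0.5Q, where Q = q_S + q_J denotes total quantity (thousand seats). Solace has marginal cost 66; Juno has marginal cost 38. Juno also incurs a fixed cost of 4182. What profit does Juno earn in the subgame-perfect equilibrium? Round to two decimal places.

2259.13

The follower Juno best-responds to any q_S: π_J = (209 - 0.5Q)q_J - 38q_J.
Follower FOC: 171 - (1/2)q_S - q_J = 0, so q_J(q_S) = (171 - (1/2)q_S).
Solace substitutes q_J(q_S) into its own profit: π_S = q_S(209 - (1/2)q_S - (171 - (1/2)q_S)/2) - 66q_S = (247/2 - (1/4)q_S)q_S - 66q_S.
Maximising: ∂π_S/∂q_S = 115/2 - (1/2)q_S = 0, giving q_S = 115.
Then q_J = (171 - (1/2)·115) = 227/2.
Price P = 209 - (1/2)·(457/2) = 379/4.
Juno's profit: (379/4 - 38)·(227/2) - 4182 = 2259.1250.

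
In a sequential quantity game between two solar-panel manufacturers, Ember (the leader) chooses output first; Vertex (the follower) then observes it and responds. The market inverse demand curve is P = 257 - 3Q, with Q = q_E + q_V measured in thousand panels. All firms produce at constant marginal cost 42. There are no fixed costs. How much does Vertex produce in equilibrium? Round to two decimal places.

17.92

The follower Vertex best-responds to any q_E: π_V = (257 - 3Q)q_V - 42q_V.
∂π_V/∂q_V = 215 - 3q_E - 6q_V = 0 gives the reaction function q_V = (215 - 3q_E)/6.
Ember substitutes q_V(q_E) into its own profit: π_E = q_E(257 - 3q_E - (215 - 3q_E)/2) - 42q_E = (299/2 - (3/2)q_E)q_E - 42q_E.
Maximising: ∂π_E/∂q_E = 215/2 - 3q_E = 0, giving q_E = 215/6.
Then q_V = (215 - 3·(215/6))/6 = 215/12.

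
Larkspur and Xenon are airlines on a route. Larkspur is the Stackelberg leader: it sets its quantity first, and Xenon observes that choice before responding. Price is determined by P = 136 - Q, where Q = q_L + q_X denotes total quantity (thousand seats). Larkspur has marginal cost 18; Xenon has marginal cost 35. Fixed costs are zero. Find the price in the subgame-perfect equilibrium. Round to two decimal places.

Solve by backward induction. Given q_L, the follower Xenon maximises π_X = (136 - q_L - q_X)q_X - 35q_X.
Setting the follower's marginal profit to zero, 101 - q_L - 2q_X = 0, i.e. q_X = (101 - q_L)/2.
Larkspur substitutes q_X(q_L) into its own profit: π_L = q_L(136 - q_L - (101 - q_L)/2) - 18q_L = (171/2 - (1/2)q_L)q_L - 18q_L.
Maximising: ∂π_L/∂q_L = 135/2 - q_L = 0, giving q_L = 135/2.
Then q_X = (101 - 135/2)/2 = 67/4.
Total output Q = 337/4, so price P = 136 - 337/4 = 207/4.

51.75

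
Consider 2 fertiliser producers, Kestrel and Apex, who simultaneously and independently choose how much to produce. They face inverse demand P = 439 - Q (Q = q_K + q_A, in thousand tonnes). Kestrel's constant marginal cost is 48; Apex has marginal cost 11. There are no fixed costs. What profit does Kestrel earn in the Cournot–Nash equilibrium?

Kestrel's profit: π_K = (439 - Q)q_K - (48q_K). Setting ∂π_K/∂q_K = 0: 391 - 2q_K - (q_A) = 0.
Apex's first-order condition: 428 - 2q_A - (q_K) = 0.
Rearranging gives the reaction functions q_K = (391 - q_A)/2 and q_A = (428 - q_K)/2.
Substituting one into the other gives q_K = 118 and q_A = 155.
Price P = 439 - 273 = 166.
Kestrel's profit: (166 - 48)·118 = 13924.

13924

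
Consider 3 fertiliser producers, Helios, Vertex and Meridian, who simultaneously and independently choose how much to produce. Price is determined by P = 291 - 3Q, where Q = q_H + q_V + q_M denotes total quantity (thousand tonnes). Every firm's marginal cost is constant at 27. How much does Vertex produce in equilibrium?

22

A representative firm's profit is π_i = q_i(291 - 3Q) - 27q_i.
Setting ∂π_i/∂q_i = 0 with rivals' quantities fixed: 264 - 6q_i - 3·Σ_{j≠i} q_j = 0.
By symmetry each firm produces the same amount; substituting Σ_{j≠i} q_j = 2q_i yields q_i = 264/12 = 22.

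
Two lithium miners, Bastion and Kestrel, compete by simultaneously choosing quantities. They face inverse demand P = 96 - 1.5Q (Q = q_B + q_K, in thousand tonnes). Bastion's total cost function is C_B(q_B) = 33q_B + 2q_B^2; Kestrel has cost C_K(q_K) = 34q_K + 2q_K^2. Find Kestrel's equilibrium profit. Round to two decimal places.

184.58

Bastion's profit: π_B = (96 - 1.5Q)q_B - (33q_B + 2q_B²). Setting ∂π_B/∂q_B = 0: 63 - 7q_B - (3/2)(q_K) = 0.
Kestrel's first-order condition: 62 - 7q_K - (3/2)(q_B) = 0.
Best responses: q_B = (63 - (3/2)q_K)/7, q_K = (62 - (3/2)q_B)/7.
Substituting one into the other gives q_B = 1392/187 and q_K = 1358/187.
Price P = 96 - (3/2)·(250/17) = 1257/17.
Kestrel's profit: (1257/17)·(1358/187) - 34·(1358/187) - 2(1358/187)² = 184.5799.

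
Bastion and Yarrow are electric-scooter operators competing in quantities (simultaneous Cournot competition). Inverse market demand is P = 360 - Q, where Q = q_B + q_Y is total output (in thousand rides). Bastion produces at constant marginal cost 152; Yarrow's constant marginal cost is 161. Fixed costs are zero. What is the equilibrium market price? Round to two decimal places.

Bastion's profit: π_B = (360 - Q)q_B - (152q_B). Setting ∂π_B/∂q_B = 0: 208 - 2q_B - (q_Y) = 0.
Yarrow's first-order condition: 199 - 2q_Y - (q_B) = 0.
Rearranging gives the reaction functions q_B = (208 - q_Y)/2 and q_Y = (199 - q_B)/2.
Substituting one into the other gives q_B = 217/3 and q_Y = 190/3.
Total output Q = 407/3, so price P = 360 - 407/3 = 673/3.

224.33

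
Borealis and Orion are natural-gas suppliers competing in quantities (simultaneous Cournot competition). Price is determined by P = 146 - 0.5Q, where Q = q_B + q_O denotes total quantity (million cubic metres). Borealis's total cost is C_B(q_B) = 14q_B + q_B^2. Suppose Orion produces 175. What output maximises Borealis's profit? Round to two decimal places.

14.83

With the rival's output fixed at 175, Borealis's profit is π_B = (146 - (1/2)·175 - (1/2)q_B)q_B - (14q_B + q_B²) = (117/2 - (1/2)q_B)q_B - (14q_B + q_B²).
∂π_B/∂q_B = 89/2 - 3q_B = 0, so q_B = 89/6.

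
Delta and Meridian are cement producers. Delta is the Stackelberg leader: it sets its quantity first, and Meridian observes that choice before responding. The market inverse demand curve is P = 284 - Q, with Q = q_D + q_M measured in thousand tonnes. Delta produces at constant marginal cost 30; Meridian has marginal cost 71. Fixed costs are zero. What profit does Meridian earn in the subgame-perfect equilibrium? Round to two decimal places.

1072.56

Solve by backward induction. Given q_D, the follower Meridian maximises π_M = (284 - q_D - q_M)q_M - 71q_M.
∂π_M/∂q_M = 213 - q_D - 2q_M = 0 gives the reaction function q_M = (213 - q_D)/2.
Delta substitutes q_M(q_D) into its own profit: π_D = q_D(284 - q_D - (213 - q_D)/2) - 30q_D = (355/2 - (1/2)q_D)q_D - 30q_D.
The leader's first-order condition 295/2 - q_D = 0 yields q_D = 295/2.
Then q_M = (213 - 295/2)/2 = 131/4.
Price P = 284 - 721/4 = 415/4.
Meridian's profit: (415/4 - 71)·(131/4) = 1072.5625.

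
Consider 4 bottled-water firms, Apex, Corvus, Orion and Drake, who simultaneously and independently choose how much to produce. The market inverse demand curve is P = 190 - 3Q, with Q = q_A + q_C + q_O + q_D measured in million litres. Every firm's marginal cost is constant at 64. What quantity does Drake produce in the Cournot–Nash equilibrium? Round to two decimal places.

8.40

A representative firm's profit is π_i = q_i(190 - 3Q) - 64q_i.
First-order condition (treating rivals' output as given): 126 - 6q_i - 3·Σ_{j≠i} q_j = 0.
By symmetry each firm produces the same amount; substituting Σ_{j≠i} q_j = 3q_i yields q_i = 126/15 = 42/5.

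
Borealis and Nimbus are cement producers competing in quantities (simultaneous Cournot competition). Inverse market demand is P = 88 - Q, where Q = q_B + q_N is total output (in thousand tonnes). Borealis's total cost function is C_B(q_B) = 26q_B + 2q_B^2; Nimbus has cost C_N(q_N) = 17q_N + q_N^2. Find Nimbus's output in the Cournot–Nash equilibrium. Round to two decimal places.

Borealis's profit: π_B = (88 - Q)q_B - (26q_B + 2q_B²). Setting ∂π_B/∂q_B = 0: 62 - 6q_B - (q_N) = 0.
Nimbus's first-order condition: 71 - 4q_N - (q_B) = 0.
Rearranging gives the reaction functions q_B = (62 - q_N)/6 and q_N = (71 - q_B)/4.
Solving the pair: q_B = 177/23, q_N = 364/23.

15.83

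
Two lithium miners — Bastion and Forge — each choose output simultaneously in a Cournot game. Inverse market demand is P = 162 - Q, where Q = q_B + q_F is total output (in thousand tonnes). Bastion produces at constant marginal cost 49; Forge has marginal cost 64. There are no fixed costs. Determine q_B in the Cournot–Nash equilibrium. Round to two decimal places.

Bastion's profit: π_B = (162 - Q)q_B - (49q_B). Setting ∂π_B/∂q_B = 0: 113 - 2q_B - (q_F) = 0.
Forge's profit: π_F = (162 - Q)q_F - (64q_F). Setting ∂π_F/∂q_F = 0: 98 - 2q_F - (q_B) = 0.
So q_B = (113 - q_F)/2 and q_F = (98 - q_B)/2.
Solving the pair: q_B = 128/3, q_F = 83/3.

42.67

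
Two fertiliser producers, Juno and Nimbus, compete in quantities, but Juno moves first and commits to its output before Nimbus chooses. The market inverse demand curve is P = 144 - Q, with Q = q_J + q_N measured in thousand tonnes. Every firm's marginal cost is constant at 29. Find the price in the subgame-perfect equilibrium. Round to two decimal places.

57.75

Solve by backward induction. Given q_J, the follower Nimbus maximises π_N = (144 - q_J - q_N)q_N - 29q_N.
∂π_N/∂q_N = 115 - q_J - 2q_N = 0 gives the reaction function q_N = (115 - q_J)/2.
Juno substitutes q_N(q_J) into its own profit: π_J = q_J(144 - q_J - (115 - q_J)/2) - 29q_J = (173/2 - (1/2)q_J)q_J - 29q_J.
Maximising: ∂π_J/∂q_J = 115/2 - q_J = 0, giving q_J = 115/2.
Then q_N = (115 - 115/2)/2 = 115/4.
Total output Q = 345/4, so price P = 144 - 345/4 = 231/4.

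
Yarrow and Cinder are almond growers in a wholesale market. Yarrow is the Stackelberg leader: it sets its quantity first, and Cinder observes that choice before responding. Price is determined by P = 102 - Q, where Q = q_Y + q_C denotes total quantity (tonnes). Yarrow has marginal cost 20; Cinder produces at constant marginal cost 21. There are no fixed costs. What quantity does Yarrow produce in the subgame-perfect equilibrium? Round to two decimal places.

41.50

The follower Cinder best-responds to any q_Y: π_C = (102 - Q)q_C - 21q_C.
Follower FOC: 81 - q_Y - 2q_C = 0, so q_C(q_Y) = (81 - q_Y)/2.
Yarrow substitutes q_C(q_Y) into its own profit: π_Y = q_Y(102 - q_Y - (81 - q_Y)/2) - 20q_Y = (123/2 - (1/2)q_Y)q_Y - 20q_Y.
The leader's first-order condition 83/2 - q_Y = 0 yields q_Y = 83/2.
Then q_C = (81 - 83/2)/2 = 79/4.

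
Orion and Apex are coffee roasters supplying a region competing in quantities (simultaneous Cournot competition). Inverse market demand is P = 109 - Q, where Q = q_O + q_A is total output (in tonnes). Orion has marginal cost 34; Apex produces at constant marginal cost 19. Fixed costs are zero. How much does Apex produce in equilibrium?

Orion's profit: π_O = (109 - Q)q_O - (34q_O). Setting ∂π_O/∂q_O = 0: 75 - 2q_O - (q_A) = 0.
Apex's first-order condition: 90 - 2q_A - (q_O) = 0.
So q_O = (75 - q_A)/2 and q_A = (90 - q_O)/2.
Substituting one into the other gives q_O = 20 and q_A = 35.

35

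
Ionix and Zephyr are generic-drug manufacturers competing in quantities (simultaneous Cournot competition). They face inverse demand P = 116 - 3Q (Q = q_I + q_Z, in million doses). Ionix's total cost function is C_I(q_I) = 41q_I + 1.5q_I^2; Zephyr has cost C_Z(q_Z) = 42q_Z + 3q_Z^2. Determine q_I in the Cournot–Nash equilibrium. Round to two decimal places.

6.85

Ionix's profit: π_I = (116 - 3Q)q_I - (41q_I + (3/2)q_I²). Setting ∂π_I/∂q_I = 0: 75 - 9q_I - 3(q_Z) = 0.
Zephyr's first-order condition: 74 - 12q_Z - 3(q_I) = 0.
Best responses: q_I = (75 - 3q_Z)/9, q_Z = (74 - 3q_I)/12.
Solving the pair: q_I = 226/33, q_Z = 49/11.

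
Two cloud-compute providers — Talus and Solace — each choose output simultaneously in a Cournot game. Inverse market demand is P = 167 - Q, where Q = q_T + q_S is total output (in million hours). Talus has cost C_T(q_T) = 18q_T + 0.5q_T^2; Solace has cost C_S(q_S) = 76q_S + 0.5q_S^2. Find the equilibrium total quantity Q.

60

Talus's profit: π_T = (167 - Q)q_T - (18q_T + (1/2)q_T²). Setting ∂π_T/∂q_T = 0: 149 - 3q_T - (q_S) = 0.
Solace's first-order condition: 91 - 3q_S - (q_T) = 0.
Rearranging gives the reaction functions q_T = (149 - q_S)/3 and q_S = (91 - q_T)/3.
Substituting one into the other gives q_T = 89/2 and q_S = 31/2.
Total output Q = 89/2 + 31/2 = 60.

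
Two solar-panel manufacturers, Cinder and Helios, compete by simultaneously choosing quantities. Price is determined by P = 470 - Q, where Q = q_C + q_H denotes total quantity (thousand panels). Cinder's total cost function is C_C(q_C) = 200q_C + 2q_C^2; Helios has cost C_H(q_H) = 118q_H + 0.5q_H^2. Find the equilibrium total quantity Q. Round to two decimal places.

Cinder's profit: π_C = (470 - Q)q_C - (200q_C + 2q_C²). Setting ∂π_C/∂q_C = 0: 270 - 6q_C - (q_H) = 0.
Helios's profit: π_H = (470 - Q)q_H - (118q_H + (1/2)q_H²). Setting ∂π_H/∂q_H = 0: 352 - 3q_H - (q_C) = 0.
So q_C = (270 - q_H)/6 and q_H = (352 - q_C)/3.
Substituting one into the other gives q_C = 458/17 and q_H = 1842/17.
Total output Q = 458/17 + 1842/17 = 135.2941.

135.29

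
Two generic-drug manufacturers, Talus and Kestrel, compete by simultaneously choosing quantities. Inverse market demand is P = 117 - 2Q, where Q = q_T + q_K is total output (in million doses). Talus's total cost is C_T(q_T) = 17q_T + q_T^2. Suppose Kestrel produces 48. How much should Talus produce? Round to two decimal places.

With the rival's output fixed at 48, Talus's profit is π_T = (117 - 2·48 - 2q_T)q_T - (17q_T + q_T²) = (21 - 2q_T)q_T - (17q_T + q_T²).
∂π_T/∂q_T = 4 - 6q_T = 0, so q_T = 2/3.

0.67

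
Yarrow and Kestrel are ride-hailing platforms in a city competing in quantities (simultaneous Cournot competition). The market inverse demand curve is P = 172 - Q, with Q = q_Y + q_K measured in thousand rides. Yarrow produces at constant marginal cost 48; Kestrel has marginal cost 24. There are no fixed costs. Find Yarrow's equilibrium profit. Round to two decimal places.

1111.11

Yarrow's profit: π_Y = (172 - Q)q_Y - (48q_Y). Setting ∂π_Y/∂q_Y = 0: 124 - 2q_Y - (q_K) = 0.
Kestrel's first-order condition: 148 - 2q_K - (q_Y) = 0.
Rearranging gives the reaction functions q_Y = (124 - q_K)/2 and q_K = (148 - q_Y)/2.
Solving the pair: q_Y = 100/3, q_K = 172/3.
Price P = 172 - 272/3 = 244/3.
Yarrow's profit: (244/3 - 48)·(100/3) = 1111.1111.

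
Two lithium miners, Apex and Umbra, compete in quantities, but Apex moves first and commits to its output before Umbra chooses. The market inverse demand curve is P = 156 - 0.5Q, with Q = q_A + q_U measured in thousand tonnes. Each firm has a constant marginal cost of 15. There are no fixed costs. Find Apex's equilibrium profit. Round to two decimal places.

The follower Umbra best-responds to any q_A: π_U = (156 - 0.5Q)q_U - 15q_U.
Follower FOC: 141 - (1/2)q_A - q_U = 0, so q_U(q_A) = (141 - (1/2)q_A).
The leader anticipates this reaction. Substituting into P = 156 - 0.5Q gives P = 171/2 - (1/4)q_A, so π_A = (171/2 - (1/4)q_A)q_A - 15q_A.
The leader's first-order condition 141/2 - (1/2)q_A = 0 yields q_A = 141.
Then q_U = (141 - (1/2)·141) = 141/2.
Price P = 156 - (1/2)·(423/2) = 201/4.
Apex's profit: (201/4 - 15)·141 = 4970.2500.

4970.25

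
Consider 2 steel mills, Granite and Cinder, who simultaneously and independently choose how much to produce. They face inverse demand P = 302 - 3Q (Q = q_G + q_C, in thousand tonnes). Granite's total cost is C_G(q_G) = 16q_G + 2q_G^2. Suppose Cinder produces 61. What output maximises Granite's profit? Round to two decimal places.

10.30

With the rival's output fixed at 61, Granite's profit is π_G = (302 - 3·61 - 3q_G)q_G - (16q_G + 2q_G²) = (119 - 3q_G)q_G - (16q_G + 2q_G²).
∂π_G/∂q_G = 103 - 10q_G = 0, so q_G = 103/10.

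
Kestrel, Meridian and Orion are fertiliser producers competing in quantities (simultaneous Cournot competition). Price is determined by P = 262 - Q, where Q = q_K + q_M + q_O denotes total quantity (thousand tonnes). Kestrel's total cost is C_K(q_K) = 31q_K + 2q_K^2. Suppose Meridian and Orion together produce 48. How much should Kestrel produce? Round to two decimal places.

30.50

With rivals' combined output fixed at 48, Kestrel's profit is π_K = (262 - 48 - q_K)q_K - (31q_K + 2q_K²) = (214 - q_K)q_K - (31q_K + 2q_K²).
∂π_K/∂q_K = 183 - 6q_K = 0, so q_K = 61/2.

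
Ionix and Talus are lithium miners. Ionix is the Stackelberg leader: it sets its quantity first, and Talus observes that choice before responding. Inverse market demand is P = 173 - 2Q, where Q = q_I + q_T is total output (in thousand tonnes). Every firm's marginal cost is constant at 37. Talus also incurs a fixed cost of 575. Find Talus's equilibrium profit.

The follower Talus best-responds to any q_I: π_T = (173 - 2Q)q_T - 37q_T.
∂π_T/∂q_T = 136 - 2q_I - 4q_T = 0 gives the reaction function q_T = (136 - 2q_I)/4.
The leader anticipates this reaction. Substituting into P = 173 - 2Q gives P = 105 - q_I, so π_I = (105 - q_I)q_I - 37q_I.
Maximising: ∂π_I/∂q_I = 68 - 2q_I = 0, giving q_I = 34.
Then q_T = (136 - 2·34)/4 = 17.
Price P = 173 - 2·51 = 71.
Talus's profit: (71 - 37)·17 - 575 = 3.

3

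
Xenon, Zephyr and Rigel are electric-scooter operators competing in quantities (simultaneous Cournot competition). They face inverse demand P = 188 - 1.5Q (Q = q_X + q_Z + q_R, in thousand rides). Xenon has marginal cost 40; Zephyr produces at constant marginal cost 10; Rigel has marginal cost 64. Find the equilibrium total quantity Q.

75

Xenon's profit: π_X = (188 - 1.5Q)q_X - (40q_X). Setting ∂π_X/∂q_X = 0: 148 - 3q_X - (3/2)(q_Z + q_R) = 0.
Zephyr's first-order condition: 178 - 3q_Z - (3/2)(q_X + q_R) = 0.
Rigel's profit: π_R = (188 - 1.5Q)q_R - (64q_R). Setting ∂π_R/∂q_R = 0: 124 - 3q_R - (3/2)(q_X + q_Z) = 0.
Adding the 3 conditions: 450 − 3Q − 3Q = 0, i.e. Q = 75.
Back-substituting: q_X = (148 − 225/2)/(3/2) = 71/3, q_Z = (178 − 225/2)/(3/2) = 131/3, q_R = (124 − 225/2)/(3/2) = 23/3.
Total output Q = 71/3 + 131/3 + 23/3 = 75.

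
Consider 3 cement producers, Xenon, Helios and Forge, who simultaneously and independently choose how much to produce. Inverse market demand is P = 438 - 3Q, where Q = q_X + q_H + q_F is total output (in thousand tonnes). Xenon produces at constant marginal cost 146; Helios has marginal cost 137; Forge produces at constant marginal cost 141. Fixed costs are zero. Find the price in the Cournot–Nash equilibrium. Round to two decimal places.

Xenon's profit: π_X = (438 - 3Q)q_X - (146q_X). Setting ∂π_X/∂q_X = 0: 292 - 6q_X - 3(q_H + q_F) = 0.
Helios's profit: π_H = (438 - 3Q)q_H - (137q_H). Setting ∂π_H/∂q_H = 0: 301 - 6q_H - 3(q_X + q_F) = 0.
Forge's first-order condition: 297 - 6q_F - 3(q_X + q_H) = 0.
Adding the 3 first-order conditions: 890 − 12Q = 0, so Q = 445/6.
Back-substituting: q_X = (292 − 445/2)/3 = 139/6, q_H = (301 − 445/2)/3 = 157/6, q_F = (297 − 445/2)/3 = 149/6.
Total output Q = 445/6, so price P = 438 - 3·(445/6) = 431/2.

215.50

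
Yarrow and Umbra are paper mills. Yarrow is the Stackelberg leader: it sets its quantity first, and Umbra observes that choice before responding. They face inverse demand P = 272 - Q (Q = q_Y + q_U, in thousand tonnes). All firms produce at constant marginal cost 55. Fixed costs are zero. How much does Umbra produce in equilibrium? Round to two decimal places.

54.25

The follower Umbra best-responds to any q_Y: π_U = (272 - Q)q_U - 55q_U.
Setting the follower's marginal profit to zero, 217 - q_Y - 2q_U = 0, i.e. q_U = (217 - q_Y)/2.
Yarrow substitutes q_U(q_Y) into its own profit: π_Y = q_Y(272 - q_Y - (217 - q_Y)/2) - 55q_Y = (327/2 - (1/2)q_Y)q_Y - 55q_Y.
Maximising: ∂π_Y/∂q_Y = 217/2 - q_Y = 0, giving q_Y = 217/2.
Then q_U = (217 - 217/2)/2 = 217/4.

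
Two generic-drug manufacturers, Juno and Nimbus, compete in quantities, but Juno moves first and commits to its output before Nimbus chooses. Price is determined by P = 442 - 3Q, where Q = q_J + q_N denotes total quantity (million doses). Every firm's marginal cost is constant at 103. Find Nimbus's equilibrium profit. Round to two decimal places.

2394.19

Solve by backward induction. Given q_J, the follower Nimbus maximises π_N = (442 - 3q_J - 3q_N)q_N - 103q_N.
Follower FOC: 339 - 3q_J - 6q_N = 0, so q_N(q_J) = (339 - 3q_J)/6.
The leader anticipates this reaction. Substituting into P = 442 - 3Q gives P = 545/2 - (3/2)q_J, so π_J = (545/2 - (3/2)q_J)q_J - 103q_J.
Leader FOC: 339/2 - 3q_J = 0, so q_J = 113/2.
Then q_N = (339 - 3·(113/2))/6 = 113/4.
Price P = 442 - 3·(339/4) = 751/4.
Nimbus's profit: (751/4 - 103)·(113/4) = 2394.1875.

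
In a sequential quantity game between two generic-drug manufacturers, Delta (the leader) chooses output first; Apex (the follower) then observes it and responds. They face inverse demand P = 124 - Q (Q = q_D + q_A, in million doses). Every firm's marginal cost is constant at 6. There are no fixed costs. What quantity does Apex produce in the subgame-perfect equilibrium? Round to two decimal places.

29.50

Solve by backward induction. Given q_D, the follower Apex maximises π_A = (124 - q_D - q_A)q_A - 6q_A.
Setting the follower's marginal profit to zero, 118 - q_D - 2q_A = 0, i.e. q_A = (118 - q_D)/2.
The leader anticipates this reaction. Substituting into P = 124 - Q gives P = 65 - (1/2)q_D, so π_D = (65 - (1/2)q_D)q_D - 6q_D.
Maximising: ∂π_D/∂q_D = 59 - q_D = 0, giving q_D = 59.
Then q_A = (118 - 59)/2 = 59/2.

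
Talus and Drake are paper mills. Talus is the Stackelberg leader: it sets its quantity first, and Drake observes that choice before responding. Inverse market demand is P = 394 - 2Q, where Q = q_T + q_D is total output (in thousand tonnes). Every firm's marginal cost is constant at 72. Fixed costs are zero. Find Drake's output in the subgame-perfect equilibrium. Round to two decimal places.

Solve by backward induction. Given q_T, the follower Drake maximises π_D = (394 - 2q_T - 2q_D)q_D - 72q_D.
∂π_D/∂q_D = 322 - 2q_T - 4q_D = 0 gives the reaction function q_D = (322 - 2q_T)/4.
The leader anticipates this reaction. Substituting into P = 394 - 2Q gives P = 233 - q_T, so π_T = (233 - q_T)q_T - 72q_T.
Maximising: ∂π_T/∂q_T = 161 - 2q_T = 0, giving q_T = 161/2.
Then q_D = (322 - 2·(161/2))/4 = 161/4.

40.25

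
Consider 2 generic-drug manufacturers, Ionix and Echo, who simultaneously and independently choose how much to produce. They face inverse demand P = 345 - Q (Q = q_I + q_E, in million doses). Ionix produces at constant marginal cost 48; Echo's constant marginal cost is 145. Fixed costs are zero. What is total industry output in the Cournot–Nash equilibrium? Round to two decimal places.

165.67

Ionix's profit: π_I = (345 - Q)q_I - (48q_I). Setting ∂π_I/∂q_I = 0: 297 - 2q_I - (q_E) = 0.
Echo's profit: π_E = (345 - Q)q_E - (145q_E). Setting ∂π_E/∂q_E = 0: 200 - 2q_E - (q_I) = 0.
So q_I = (297 - q_E)/2 and q_E = (200 - q_I)/2.
Solving the pair: q_I = 394/3, q_E = 103/3.
Total output Q = 394/3 + 103/3 = 497/3.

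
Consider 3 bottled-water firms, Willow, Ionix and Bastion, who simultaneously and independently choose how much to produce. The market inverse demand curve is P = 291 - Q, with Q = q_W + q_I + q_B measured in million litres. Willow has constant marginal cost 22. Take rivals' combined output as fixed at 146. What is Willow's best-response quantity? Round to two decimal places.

61.50

With rivals' combined output fixed at 146, Willow's profit is π_W = (291 - 146 - q_W)q_W - (22q_W) = (145 - q_W)q_W - (22q_W).
∂π_W/∂q_W = 123 - 2q_W = 0, so q_W = 123/2.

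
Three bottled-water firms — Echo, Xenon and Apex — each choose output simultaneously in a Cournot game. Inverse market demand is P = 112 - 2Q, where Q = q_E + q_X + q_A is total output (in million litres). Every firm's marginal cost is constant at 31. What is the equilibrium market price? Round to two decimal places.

51.25

Each firm earns π_i = (112 - 2Q)q_i - 31q_i.
Setting ∂π_i/∂q_i = 0 with rivals' quantities fixed: 81 - 4q_i - 2·Σ_{j≠i} q_j = 0.
By symmetry each firm produces the same amount; substituting Σ_{j≠i} q_j = 2q_i yields q_i = 81/8.
Total output Q = 243/8, so price P = 112 - 2·(243/8) = 205/4.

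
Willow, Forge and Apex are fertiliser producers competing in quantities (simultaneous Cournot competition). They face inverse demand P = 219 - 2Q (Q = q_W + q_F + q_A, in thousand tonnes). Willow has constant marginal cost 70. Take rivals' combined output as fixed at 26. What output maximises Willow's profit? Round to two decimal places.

With rivals' combined output fixed at 26, Willow's profit is π_W = (219 - 2·26 - 2q_W)q_W - (70q_W) = (167 - 2q_W)q_W - (70q_W).
∂π_W/∂q_W = 97 - 4q_W = 0, so q_W = 97/4.

24.25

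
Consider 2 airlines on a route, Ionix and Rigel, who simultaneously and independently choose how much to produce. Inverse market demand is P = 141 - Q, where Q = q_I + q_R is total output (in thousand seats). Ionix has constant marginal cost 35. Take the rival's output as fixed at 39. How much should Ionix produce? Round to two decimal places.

33.50

With the rival's output fixed at 39, Ionix's profit is π_I = (141 - 39 - q_I)q_I - (35q_I) = (102 - q_I)q_I - (35q_I).
∂π_I/∂q_I = 67 - 2q_I = 0, so q_I = 67/2.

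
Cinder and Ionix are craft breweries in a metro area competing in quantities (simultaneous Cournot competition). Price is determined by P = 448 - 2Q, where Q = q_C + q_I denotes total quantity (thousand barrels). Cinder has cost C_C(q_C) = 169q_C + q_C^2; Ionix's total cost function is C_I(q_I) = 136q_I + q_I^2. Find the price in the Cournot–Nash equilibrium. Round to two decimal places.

300.25

Cinder's profit: π_C = (448 - 2Q)q_C - (169q_C + q_C²). Setting ∂π_C/∂q_C = 0: 279 - 6q_C - 2(q_I) = 0.
Ionix's profit: π_I = (448 - 2Q)q_I - (136q_I + q_I²). Setting ∂π_I/∂q_I = 0: 312 - 6q_I - 2(q_C) = 0.
So q_C = (279 - 2q_I)/6 and q_I = (312 - 2q_C)/6.
Solving the pair: q_C = 525/16, q_I = 657/16.
Total output Q = 591/8, so price P = 448 - 2·(591/8) = 1201/4.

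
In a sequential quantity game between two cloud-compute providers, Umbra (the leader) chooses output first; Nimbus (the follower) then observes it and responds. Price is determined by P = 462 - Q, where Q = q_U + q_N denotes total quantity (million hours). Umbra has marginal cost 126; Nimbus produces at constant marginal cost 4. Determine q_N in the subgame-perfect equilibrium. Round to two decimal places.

175.50

Solve by backward induction. Given q_U, the follower Nimbus maximises π_N = (462 - q_U - q_N)q_N - 4q_N.
Setting the follower's marginal profit to zero, 458 - q_U - 2q_N = 0, i.e. q_N = (458 - q_U)/2.
The leader anticipates this reaction. Substituting into P = 462 - Q gives P = 233 - (1/2)q_U, so π_U = (233 - (1/2)q_U)q_U - 126q_U.
Leader FOC: 107 - q_U = 0, so q_U = 107.
Then q_N = (458 - 107)/2 = 351/2.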